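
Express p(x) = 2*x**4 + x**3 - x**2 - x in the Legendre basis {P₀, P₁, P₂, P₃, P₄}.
(1/15)P₀ + (-2/5)P₁ + (10/21)P₂ + (2/5)P₃ + (16/35)P₄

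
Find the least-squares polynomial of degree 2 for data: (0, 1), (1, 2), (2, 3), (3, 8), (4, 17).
51/35 + (-67/35)x + (10/7)x²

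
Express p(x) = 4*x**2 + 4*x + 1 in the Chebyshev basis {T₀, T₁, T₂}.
(3)T₀ + (4)T₁ + (2)T₂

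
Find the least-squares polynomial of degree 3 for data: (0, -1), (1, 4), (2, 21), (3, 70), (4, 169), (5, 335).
-8/9 + (778/189)x + (-659/252)x² + (329/108)x³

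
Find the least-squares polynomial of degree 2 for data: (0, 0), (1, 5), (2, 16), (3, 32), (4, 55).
2/35 + (139/70)x + (41/14)x²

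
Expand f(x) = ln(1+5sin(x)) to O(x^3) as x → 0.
5*x - 25*x**2/2 + O(x**3)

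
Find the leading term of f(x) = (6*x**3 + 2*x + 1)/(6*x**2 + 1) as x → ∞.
x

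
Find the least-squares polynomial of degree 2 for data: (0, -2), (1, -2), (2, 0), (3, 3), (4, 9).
-68/35 + (-71/70)x + (13/14)x²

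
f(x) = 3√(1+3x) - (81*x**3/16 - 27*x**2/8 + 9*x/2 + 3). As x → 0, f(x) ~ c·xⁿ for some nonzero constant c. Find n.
4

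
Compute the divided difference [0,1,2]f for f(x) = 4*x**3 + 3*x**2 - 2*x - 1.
15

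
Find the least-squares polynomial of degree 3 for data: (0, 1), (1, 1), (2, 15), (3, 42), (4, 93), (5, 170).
17/21 + (-377/126)x + (257/84)x² + (31/36)x³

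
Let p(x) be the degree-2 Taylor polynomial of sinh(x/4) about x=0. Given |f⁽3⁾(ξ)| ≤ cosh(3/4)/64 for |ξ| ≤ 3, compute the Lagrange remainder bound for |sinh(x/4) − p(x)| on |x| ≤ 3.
9*cosh(3/4)/128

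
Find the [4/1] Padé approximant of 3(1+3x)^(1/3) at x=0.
(x**4 - 8*x**3/5 + 18*x**2/5 + 48*x/5 + 3)/(11*x/5 + 1)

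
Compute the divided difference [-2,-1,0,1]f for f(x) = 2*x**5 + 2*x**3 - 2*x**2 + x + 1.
12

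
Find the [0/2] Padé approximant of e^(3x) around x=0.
1/(9*x**2/2 - 3*x + 1)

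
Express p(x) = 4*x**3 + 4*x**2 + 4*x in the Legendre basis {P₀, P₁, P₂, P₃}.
(4/3)P₀ + (32/5)P₁ + (8/3)P₂ + (8/5)P₃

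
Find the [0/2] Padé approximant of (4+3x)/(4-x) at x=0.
1/(3*x**2/4 - x + 1)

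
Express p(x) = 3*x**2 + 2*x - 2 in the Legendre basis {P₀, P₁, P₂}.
-P₀ + (2)P₁ + (2)P₂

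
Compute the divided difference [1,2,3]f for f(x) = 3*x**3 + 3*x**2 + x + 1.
21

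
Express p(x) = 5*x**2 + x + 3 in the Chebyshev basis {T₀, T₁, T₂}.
(11/2)T₀ + T₁ + (5/2)T₂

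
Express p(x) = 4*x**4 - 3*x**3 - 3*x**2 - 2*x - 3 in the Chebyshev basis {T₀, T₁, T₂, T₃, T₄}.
(-3)T₀ + (-17/4)T₁ + (1/2)T₂ + (-3/4)T₃ + (1/2)T₄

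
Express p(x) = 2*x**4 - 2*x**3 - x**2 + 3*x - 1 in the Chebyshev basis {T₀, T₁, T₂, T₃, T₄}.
(-3/4)T₀ + (3/2)T₁ + (1/2)T₂ + (-1/2)T₃ + (1/4)T₄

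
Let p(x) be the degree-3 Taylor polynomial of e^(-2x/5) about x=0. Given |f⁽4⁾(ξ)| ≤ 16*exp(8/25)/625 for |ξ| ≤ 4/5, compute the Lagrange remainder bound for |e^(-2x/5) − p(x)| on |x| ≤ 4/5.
512*exp(8/25)/1171875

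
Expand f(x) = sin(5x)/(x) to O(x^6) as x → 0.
5 - 125*x**2/6 + 625*x**4/24 + O(x**6)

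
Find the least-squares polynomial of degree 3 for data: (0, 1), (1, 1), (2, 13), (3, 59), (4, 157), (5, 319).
85/63 + (-584/189)x + (-151/126)x² + (157/54)x³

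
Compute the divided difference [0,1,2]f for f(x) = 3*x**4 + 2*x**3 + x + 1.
27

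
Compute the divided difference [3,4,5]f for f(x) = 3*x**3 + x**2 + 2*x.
37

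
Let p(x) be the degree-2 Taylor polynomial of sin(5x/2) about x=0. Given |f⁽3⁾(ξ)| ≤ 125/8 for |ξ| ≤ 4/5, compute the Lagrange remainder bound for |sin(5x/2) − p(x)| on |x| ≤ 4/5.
4/3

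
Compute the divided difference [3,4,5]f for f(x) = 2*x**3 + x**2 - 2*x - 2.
25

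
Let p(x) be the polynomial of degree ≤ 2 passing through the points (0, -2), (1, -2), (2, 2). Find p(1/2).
-5/2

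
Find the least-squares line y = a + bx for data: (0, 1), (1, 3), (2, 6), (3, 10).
a = 1/2, b = 3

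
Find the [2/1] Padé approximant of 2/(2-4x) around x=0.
1/(1 - 2*x)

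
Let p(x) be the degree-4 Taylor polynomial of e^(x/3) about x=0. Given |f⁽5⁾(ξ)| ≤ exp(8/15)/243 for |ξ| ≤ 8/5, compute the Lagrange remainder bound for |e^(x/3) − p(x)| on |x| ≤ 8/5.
4096*exp(8/15)/11390625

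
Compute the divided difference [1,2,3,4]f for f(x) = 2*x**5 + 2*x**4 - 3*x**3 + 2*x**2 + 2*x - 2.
147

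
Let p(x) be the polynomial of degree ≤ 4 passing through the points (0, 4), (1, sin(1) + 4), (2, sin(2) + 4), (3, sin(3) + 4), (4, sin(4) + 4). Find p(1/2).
-35*sin(2)/64 - 5*sin(4)/128 + 7*sin(3)/32 + 35*sin(1)/32 + 4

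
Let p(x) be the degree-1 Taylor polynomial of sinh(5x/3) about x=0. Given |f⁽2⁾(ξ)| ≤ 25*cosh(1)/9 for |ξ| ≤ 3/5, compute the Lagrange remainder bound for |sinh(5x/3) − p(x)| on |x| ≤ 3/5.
cosh(1)/2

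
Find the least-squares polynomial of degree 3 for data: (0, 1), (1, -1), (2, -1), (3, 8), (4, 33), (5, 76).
73/63 + (-877/378)x + (-305/252)x² + (101/108)x³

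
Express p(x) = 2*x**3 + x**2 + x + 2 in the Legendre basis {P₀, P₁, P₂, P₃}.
(7/3)P₀ + (11/5)P₁ + (2/3)P₂ + (4/5)P₃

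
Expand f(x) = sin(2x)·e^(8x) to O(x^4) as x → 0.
2*x + 16*x**2 + 188*x**3/3 + O(x**4)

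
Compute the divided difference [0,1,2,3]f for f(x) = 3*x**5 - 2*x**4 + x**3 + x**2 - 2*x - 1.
64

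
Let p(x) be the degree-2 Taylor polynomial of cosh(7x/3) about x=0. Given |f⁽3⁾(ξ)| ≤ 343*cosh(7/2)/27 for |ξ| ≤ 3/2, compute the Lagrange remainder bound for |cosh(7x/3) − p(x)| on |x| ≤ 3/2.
343*cosh(7/2)/48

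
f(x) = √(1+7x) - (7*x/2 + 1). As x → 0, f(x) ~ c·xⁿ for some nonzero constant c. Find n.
2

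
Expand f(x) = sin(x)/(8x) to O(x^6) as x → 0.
1/8 - x**2/48 + x**4/960 + O(x**6)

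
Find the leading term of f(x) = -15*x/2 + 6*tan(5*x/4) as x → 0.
125*x**3/32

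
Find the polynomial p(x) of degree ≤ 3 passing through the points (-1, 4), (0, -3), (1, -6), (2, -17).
-2*x**3 + 2*x**2 - 3*x - 3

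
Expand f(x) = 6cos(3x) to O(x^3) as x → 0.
6 - 27*x**2 + O(x**3)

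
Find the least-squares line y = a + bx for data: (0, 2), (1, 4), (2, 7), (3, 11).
a = 3/2, b = 3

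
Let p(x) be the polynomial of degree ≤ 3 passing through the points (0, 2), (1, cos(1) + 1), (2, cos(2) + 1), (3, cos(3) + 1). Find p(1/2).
cos(3)/16 - 5*cos(2)/16 + 15*cos(1)/16 + 21/16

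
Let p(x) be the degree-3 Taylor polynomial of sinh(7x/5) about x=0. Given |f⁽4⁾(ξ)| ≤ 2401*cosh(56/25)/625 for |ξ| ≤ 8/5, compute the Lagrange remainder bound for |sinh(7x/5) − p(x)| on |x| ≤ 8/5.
1229312*cosh(56/25)/1171875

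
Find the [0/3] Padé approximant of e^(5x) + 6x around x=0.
1/(-6461*x**3/6 + 217*x**2/2 - 11*x + 1)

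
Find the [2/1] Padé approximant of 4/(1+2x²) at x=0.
4 - 8*x**2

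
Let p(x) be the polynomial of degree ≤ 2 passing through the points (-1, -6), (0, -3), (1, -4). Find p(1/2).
-3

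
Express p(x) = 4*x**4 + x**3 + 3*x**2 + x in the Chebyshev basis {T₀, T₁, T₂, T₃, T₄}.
(3)T₀ + (7/4)T₁ + (7/2)T₂ + (1/4)T₃ + (1/2)T₄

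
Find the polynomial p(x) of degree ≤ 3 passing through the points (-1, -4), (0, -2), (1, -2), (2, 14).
3*x**3 - x**2 - 2*x - 2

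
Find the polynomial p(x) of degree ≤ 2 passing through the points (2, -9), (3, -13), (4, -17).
-4*x - 1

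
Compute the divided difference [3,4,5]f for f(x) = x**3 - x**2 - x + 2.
11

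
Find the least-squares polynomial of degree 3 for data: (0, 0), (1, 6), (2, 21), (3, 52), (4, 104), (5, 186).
-1/21 + (248/63)x + (23/21)x² + (10/9)x³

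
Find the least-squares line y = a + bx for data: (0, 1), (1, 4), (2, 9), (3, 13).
a = 3/5, b = 41/10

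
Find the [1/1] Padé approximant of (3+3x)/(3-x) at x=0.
(x + 1)/(1 - x/3)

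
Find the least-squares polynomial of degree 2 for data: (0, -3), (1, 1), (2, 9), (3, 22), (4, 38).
-107/35 + (141/70)x + (29/14)x²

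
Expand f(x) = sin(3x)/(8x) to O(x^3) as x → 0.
3/8 - 9*x**2/16 + O(x**3)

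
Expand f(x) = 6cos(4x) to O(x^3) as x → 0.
6 - 48*x**2 + O(x**3)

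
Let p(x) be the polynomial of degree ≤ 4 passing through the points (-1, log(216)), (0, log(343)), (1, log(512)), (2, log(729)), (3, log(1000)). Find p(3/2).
log(576*15**(113/128)*2**(9/32)*7**(17/32)/35)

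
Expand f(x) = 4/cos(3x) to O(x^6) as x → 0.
4 + 18*x**2 + 135*x**4/2 + O(x**6)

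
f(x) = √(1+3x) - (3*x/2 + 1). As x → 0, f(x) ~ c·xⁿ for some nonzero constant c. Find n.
2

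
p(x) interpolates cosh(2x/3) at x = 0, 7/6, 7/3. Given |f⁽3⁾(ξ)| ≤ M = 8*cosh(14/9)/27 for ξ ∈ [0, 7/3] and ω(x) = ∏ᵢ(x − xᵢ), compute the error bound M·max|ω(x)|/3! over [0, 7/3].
343*sqrt(3)*cosh(14/9)/19683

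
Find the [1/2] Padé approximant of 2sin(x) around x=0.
2*x/(x**2/6 + 1)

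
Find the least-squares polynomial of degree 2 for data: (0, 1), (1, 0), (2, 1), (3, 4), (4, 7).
29/35 + (-44/35)x + (5/7)x²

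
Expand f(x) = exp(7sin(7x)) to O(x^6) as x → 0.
1 + 49*x + 2401*x**2/2 + 19208*x**3 + 1764735*x**4/8 + 28118111*x**5/15 + O(x**6)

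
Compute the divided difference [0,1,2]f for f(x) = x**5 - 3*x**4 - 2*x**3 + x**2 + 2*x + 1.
-11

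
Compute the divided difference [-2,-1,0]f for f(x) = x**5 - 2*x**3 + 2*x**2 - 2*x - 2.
-7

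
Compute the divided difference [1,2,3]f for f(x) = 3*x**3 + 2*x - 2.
18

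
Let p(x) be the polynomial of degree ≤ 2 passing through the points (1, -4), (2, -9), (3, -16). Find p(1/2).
-9/4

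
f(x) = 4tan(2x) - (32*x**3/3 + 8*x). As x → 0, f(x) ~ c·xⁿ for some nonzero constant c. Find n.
5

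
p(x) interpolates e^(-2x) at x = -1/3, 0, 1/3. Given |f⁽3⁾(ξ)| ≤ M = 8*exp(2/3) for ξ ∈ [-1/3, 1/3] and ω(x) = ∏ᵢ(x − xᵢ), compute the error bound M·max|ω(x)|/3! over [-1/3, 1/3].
8*sqrt(3)*exp(2/3)/729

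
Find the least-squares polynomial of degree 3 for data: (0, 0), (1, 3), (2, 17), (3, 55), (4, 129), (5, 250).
1/14 + (25/28)x + (-5/28)x² + (2)x³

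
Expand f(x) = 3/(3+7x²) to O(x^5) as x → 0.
1 - 7*x**2/3 + 49*x**4/9 + O(x**5)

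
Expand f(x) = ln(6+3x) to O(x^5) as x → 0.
log(6) + x/2 - x**2/8 + x**3/24 - x**4/64 + O(x**5)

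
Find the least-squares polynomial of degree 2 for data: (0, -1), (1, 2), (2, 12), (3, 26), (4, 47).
-38/35 + (4/7)x + (20/7)x²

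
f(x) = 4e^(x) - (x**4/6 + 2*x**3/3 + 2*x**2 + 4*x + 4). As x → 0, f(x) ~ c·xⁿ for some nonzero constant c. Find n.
5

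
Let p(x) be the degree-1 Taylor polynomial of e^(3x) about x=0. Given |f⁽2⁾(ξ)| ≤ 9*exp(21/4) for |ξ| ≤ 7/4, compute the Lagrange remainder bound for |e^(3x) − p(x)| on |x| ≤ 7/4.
441*exp(21/4)/32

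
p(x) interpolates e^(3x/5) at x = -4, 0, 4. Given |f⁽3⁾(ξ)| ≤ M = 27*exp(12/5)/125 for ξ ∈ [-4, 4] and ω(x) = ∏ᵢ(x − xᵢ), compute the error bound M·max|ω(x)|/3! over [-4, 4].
64*sqrt(3)*exp(12/5)/125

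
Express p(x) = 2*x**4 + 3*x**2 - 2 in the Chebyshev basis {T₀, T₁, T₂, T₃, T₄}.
(1/4)T₀ + (5/2)T₂ + (1/4)T₄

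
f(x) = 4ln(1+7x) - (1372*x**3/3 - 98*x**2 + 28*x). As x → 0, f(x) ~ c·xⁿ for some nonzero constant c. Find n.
4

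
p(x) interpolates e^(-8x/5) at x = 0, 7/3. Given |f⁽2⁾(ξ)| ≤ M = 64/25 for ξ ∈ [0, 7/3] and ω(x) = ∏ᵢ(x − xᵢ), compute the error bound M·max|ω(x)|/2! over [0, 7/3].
392/225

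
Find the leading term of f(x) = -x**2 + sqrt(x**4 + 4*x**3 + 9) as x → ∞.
2*x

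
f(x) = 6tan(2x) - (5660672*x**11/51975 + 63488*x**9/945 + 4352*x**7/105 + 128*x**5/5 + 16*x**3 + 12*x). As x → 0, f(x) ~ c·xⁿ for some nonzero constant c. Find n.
13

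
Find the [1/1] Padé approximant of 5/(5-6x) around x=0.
1/(1 - 6*x/5)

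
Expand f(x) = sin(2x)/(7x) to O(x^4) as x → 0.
2/7 - 4*x**2/21 + O(x**4)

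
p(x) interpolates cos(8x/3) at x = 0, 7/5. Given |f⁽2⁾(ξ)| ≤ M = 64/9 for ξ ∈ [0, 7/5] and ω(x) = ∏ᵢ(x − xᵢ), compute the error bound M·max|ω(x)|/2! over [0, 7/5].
392/225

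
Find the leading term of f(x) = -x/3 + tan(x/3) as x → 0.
x**3/81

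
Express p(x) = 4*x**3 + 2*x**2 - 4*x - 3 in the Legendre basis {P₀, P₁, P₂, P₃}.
(-7/3)P₀ + (-8/5)P₁ + (4/3)P₂ + (8/5)P₃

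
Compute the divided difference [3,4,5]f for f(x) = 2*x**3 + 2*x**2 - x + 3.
26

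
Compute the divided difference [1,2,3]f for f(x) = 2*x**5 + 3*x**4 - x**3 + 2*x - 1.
249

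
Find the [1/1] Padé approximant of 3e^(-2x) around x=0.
(3 - 3*x)/(x + 1)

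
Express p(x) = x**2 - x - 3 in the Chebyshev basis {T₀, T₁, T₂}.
(-5/2)T₀ - T₁ + (1/2)T₂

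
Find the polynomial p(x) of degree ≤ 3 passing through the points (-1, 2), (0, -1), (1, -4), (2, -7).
-3*x - 1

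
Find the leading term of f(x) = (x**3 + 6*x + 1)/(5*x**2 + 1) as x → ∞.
x/5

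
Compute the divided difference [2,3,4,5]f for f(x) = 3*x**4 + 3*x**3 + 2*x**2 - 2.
45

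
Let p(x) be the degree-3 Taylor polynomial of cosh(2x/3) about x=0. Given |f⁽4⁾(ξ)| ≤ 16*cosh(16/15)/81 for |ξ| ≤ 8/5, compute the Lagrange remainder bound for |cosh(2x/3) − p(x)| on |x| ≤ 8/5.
8192*cosh(16/15)/151875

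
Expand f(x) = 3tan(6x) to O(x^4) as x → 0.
18*x + 216*x**3 + O(x**4)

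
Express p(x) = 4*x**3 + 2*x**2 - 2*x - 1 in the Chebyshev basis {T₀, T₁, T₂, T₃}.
T₁ + T₂ + T₃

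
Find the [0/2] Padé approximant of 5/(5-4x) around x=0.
1/(1 - 4*x/5)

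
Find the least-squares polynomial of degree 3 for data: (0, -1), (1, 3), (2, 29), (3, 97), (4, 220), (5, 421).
-131/126 + (-979/756)x + (149/63)x² + (319/108)x³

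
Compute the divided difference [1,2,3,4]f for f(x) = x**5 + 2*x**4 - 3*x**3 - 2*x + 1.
82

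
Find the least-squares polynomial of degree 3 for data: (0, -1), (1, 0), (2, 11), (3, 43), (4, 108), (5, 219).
-15/14 + (17/28)x + (-37/28)x² + (2)x³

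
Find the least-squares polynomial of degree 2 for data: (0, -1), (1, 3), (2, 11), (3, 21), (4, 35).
-37/35 + (19/7)x + (11/7)x²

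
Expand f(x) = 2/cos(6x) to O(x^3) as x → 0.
2 + 36*x**2 + O(x**3)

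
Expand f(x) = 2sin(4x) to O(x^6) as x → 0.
8*x - 64*x**3/3 + 256*x**5/15 + O(x**6)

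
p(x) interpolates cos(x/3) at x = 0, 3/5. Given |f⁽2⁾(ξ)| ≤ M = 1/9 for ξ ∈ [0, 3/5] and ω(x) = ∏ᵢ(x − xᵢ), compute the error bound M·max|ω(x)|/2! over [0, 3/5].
1/200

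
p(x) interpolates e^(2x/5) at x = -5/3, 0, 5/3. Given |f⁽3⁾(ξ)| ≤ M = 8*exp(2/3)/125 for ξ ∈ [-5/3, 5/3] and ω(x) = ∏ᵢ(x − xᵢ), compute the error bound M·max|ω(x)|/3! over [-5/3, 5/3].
8*sqrt(3)*exp(2/3)/729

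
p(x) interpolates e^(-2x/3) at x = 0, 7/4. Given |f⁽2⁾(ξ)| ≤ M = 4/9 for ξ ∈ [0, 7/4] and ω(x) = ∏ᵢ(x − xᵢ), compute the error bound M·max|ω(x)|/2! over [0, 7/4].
49/288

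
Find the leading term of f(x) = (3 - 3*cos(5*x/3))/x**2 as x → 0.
25/6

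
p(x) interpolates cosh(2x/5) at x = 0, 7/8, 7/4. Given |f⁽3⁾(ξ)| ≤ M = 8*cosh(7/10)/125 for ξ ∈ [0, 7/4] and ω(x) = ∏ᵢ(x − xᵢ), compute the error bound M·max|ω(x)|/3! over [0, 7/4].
343*sqrt(3)*cosh(7/10)/216000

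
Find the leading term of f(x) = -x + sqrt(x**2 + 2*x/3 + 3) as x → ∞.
1/3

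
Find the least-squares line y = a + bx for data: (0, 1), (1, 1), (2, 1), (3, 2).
a = 4/5, b = 3/10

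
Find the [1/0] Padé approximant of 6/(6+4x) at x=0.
1 - 2*x/3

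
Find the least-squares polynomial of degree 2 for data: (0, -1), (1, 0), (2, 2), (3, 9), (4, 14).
-8/7 + (13/70)x + (13/14)x²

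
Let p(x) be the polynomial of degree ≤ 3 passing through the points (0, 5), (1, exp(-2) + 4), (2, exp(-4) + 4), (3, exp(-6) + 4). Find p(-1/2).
(-35*exp(4) - 5 + 21*exp(2) + 99*exp(6))*exp(-6)/16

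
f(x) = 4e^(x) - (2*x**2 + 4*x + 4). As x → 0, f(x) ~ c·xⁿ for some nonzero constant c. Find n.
3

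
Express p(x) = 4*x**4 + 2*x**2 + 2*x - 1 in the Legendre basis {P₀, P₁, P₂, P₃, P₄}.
(7/15)P₀ + (2)P₁ + (76/21)P₂ + (32/35)P₄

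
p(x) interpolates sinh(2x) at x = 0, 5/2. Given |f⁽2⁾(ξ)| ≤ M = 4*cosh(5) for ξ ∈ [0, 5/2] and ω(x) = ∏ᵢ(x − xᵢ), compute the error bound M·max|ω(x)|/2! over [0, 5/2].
25*cosh(5)/8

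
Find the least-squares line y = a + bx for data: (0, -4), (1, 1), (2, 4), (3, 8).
a = -18/5, b = 39/10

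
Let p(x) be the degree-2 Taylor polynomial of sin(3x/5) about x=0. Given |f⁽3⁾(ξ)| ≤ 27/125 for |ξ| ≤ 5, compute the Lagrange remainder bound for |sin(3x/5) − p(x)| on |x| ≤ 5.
9/2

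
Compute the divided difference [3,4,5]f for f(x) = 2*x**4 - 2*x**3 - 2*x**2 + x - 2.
168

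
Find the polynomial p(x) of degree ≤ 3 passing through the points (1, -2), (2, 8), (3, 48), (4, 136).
3*x**3 - 3*x**2 - 2*x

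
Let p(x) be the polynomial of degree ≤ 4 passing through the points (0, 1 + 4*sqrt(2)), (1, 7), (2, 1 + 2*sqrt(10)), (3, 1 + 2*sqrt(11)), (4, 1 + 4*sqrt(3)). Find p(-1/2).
-299/16 - 45*sqrt(11)/16 + 35*sqrt(3)/32 + 315*sqrt(2)/32 + 189*sqrt(10)/32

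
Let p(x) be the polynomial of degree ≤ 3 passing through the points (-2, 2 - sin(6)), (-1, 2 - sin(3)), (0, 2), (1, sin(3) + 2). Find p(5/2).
35*sin(6)/16 - 15*sin(3)/8 + 2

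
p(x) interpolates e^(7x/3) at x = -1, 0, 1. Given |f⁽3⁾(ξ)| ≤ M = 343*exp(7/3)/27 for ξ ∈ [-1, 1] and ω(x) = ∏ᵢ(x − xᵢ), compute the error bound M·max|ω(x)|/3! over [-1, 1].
343*sqrt(3)*exp(7/3)/729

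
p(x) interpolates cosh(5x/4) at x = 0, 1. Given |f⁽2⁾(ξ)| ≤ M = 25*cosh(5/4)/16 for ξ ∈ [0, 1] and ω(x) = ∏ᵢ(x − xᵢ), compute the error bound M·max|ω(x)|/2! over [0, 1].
25*cosh(5/4)/128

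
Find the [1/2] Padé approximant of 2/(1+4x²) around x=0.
2/(4*x**2 + 1)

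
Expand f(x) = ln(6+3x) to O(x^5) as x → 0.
log(6) + x/2 - x**2/8 + x**3/24 - x**4/64 + O(x**5)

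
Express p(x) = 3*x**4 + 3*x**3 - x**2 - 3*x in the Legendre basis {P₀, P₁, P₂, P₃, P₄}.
(4/15)P₀ + (-6/5)P₁ + (22/21)P₂ + (6/5)P₃ + (24/35)P₄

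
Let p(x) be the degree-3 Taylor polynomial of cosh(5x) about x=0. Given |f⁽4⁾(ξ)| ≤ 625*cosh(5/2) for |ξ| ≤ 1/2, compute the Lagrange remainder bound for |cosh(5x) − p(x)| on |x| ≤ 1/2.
625*cosh(5/2)/384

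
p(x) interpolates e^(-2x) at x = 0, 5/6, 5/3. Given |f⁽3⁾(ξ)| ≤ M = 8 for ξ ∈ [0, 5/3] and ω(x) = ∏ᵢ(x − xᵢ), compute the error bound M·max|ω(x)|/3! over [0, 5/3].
125*sqrt(3)/729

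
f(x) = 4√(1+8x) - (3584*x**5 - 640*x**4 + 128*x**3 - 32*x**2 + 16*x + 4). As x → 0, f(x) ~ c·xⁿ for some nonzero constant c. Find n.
6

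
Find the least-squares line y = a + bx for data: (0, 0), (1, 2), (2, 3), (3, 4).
a = 3/10, b = 13/10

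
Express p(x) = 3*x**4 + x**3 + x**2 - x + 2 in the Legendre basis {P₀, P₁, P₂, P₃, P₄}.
(44/15)P₀ + (-2/5)P₁ + (50/21)P₂ + (2/5)P₃ + (24/35)P₄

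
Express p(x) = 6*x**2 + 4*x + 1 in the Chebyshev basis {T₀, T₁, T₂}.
(4)T₀ + (4)T₁ + (3)T₂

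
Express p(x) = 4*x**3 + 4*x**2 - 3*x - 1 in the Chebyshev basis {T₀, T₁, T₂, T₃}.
T₀ + (2)T₂ + T₃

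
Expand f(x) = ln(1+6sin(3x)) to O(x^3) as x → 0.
18*x - 162*x**2 + O(x**3)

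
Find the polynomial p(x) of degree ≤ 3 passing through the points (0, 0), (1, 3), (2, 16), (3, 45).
x**3 + 2*x**2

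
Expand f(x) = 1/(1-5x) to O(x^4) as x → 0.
1 + 5*x + 25*x**2 + 125*x**3 + O(x**4)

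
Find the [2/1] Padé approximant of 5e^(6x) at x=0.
(30*x**2 + 20*x + 5)/(1 - 2*x)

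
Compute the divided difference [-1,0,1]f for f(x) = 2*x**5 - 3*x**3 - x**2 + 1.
-1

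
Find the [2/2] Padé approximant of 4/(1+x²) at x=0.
4/(x**2 + 1)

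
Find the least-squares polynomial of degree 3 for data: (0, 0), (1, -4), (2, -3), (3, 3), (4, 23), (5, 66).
-5/14 + (-85/84)x + (-18/7)x² + (13/12)x³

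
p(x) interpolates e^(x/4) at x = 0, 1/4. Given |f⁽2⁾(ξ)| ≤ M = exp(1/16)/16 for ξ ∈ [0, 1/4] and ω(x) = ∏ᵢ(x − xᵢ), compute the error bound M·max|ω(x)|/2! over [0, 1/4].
exp(1/16)/2048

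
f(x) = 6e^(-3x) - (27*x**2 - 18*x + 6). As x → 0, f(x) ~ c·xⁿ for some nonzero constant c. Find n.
3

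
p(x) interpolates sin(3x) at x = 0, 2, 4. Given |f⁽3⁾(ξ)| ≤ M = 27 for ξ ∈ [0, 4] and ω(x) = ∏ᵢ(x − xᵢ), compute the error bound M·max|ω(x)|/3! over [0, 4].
8*sqrt(3)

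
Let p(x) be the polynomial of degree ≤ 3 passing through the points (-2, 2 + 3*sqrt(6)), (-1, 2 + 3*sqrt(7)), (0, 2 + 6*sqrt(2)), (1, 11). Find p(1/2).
-15*sqrt(7)/16 + 3*sqrt(6)/16 + 77/16 + 45*sqrt(2)/8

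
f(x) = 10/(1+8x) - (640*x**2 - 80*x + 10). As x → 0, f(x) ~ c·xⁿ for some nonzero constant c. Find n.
3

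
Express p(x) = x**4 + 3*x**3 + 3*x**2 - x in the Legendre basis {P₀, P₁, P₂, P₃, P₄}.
(6/5)P₀ + (4/5)P₁ + (18/7)P₂ + (6/5)P₃ + (8/35)P₄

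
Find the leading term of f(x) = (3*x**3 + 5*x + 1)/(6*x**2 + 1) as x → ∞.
x/2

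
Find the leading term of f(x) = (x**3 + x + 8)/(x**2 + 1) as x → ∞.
x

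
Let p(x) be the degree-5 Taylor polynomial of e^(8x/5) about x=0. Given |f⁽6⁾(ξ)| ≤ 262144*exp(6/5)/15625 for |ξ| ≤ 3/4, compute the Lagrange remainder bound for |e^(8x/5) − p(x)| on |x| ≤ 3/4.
324*exp(6/5)/78125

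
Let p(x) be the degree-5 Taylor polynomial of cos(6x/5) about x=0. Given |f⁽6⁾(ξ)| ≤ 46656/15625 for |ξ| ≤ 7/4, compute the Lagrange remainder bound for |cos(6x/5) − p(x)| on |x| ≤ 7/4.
9529569/80000000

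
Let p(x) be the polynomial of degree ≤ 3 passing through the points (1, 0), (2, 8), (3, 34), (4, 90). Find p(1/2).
-1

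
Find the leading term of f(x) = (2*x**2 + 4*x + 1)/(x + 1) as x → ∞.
2*x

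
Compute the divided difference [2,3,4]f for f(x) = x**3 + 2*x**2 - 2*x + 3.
11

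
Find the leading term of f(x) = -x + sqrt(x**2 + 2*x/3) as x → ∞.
1/3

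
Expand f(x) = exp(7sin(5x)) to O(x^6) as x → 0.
1 + 35*x + 1225*x**2/2 + 7000*x**3 + 459375*x**4/8 + 1045625*x**5/3 + O(x**6)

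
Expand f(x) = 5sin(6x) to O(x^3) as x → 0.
30*x + O(x**3)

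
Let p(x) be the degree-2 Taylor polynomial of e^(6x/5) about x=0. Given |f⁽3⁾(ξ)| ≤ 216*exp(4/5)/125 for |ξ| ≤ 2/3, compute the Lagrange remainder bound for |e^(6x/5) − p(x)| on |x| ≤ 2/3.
32*exp(4/5)/375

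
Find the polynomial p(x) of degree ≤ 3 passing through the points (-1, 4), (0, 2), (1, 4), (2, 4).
-x**3 + 2*x**2 + x + 2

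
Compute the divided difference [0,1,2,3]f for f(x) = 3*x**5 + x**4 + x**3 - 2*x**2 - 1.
82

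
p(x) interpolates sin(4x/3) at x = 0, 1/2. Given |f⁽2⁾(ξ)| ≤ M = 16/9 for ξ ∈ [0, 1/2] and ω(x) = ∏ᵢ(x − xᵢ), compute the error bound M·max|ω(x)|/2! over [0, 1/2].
1/18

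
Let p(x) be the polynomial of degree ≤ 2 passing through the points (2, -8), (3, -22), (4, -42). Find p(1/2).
7/4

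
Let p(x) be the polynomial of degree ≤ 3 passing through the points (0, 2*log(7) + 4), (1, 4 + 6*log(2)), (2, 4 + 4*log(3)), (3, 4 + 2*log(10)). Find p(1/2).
4 + log(32*5**(1/8)*6**(3/4)*7**(5/8)/9)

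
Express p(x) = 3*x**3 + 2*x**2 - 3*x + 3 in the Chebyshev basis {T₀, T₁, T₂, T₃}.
(4)T₀ + (-3/4)T₁ + T₂ + (3/4)T₃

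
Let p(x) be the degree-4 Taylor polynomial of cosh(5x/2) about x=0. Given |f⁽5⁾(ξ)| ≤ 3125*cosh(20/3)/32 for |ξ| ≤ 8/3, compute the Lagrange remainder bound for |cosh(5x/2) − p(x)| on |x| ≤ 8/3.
80000*cosh(20/3)/729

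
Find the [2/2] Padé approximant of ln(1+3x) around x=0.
3*x*(3*x + 2)/(2*(3*x**2/2 + 3*x + 1))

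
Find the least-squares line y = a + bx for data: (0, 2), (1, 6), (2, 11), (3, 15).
a = 19/10, b = 22/5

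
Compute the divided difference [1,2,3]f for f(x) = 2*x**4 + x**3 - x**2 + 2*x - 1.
55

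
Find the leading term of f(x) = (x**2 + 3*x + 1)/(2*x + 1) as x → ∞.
x/2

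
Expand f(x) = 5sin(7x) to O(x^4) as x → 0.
35*x - 1715*x**3/6 + O(x**4)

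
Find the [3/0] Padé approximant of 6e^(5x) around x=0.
125*x**3 + 75*x**2 + 30*x + 6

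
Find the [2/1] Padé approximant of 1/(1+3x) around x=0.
1/(3*x + 1)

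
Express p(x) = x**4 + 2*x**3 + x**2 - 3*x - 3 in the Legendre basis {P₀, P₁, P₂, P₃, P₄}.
(-37/15)P₀ + (-9/5)P₁ + (26/21)P₂ + (4/5)P₃ + (8/35)P₄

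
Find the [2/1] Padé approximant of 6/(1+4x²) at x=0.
6 - 24*x**2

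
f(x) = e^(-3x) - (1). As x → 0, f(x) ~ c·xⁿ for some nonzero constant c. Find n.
1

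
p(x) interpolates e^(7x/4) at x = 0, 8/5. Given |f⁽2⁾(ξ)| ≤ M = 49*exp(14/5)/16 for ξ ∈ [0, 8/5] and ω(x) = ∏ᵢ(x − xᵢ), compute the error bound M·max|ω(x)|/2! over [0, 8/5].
49*exp(14/5)/50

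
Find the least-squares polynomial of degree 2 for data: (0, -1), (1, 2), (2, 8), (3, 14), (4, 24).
-1 + (11/5)x + x²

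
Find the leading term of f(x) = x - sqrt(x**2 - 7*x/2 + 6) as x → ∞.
7/4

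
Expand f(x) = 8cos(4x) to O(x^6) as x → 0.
8 - 64*x**2 + 256*x**4/3 + O(x**6)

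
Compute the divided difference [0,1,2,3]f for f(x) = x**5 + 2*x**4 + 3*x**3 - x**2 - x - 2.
40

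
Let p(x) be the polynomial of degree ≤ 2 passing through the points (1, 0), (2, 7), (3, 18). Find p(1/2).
-2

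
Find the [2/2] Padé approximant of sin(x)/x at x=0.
(1 - 7*x**2/60)/(x**2/20 + 1)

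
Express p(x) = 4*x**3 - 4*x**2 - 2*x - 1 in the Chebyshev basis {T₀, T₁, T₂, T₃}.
(-3)T₀ + T₁ + (-2)T₂ + T₃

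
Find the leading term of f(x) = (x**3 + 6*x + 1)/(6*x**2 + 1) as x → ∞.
x/6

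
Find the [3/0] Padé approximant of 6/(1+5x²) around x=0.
6 - 30*x**2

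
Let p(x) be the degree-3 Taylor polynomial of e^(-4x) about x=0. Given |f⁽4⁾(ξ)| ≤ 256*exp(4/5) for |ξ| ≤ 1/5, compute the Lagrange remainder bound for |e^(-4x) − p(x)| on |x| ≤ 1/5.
32*exp(4/5)/1875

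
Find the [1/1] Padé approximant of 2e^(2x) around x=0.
(2*x + 2)/(1 - x)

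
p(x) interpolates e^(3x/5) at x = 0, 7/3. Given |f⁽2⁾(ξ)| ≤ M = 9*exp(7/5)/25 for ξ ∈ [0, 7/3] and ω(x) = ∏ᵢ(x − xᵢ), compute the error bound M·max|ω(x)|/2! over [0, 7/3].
49*exp(7/5)/200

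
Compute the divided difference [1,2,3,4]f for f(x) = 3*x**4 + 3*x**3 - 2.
33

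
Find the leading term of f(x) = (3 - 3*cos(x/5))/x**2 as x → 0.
3/50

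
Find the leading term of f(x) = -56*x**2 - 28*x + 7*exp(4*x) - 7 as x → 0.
224*x**3/3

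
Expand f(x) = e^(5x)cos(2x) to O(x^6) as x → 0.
1 + 5*x + 21*x**2/2 + 65*x**3/6 + 41*x**4/24 - 295*x**5/24 + O(x**6)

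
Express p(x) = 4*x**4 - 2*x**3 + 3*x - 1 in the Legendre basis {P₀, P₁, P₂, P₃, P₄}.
(-1/5)P₀ + (9/5)P₁ + (16/7)P₂ + (-4/5)P₃ + (32/35)P₄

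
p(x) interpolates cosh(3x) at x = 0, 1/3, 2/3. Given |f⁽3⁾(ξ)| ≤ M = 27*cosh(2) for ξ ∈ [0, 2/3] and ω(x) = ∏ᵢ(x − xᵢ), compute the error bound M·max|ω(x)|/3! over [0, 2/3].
sqrt(3)*cosh(2)/27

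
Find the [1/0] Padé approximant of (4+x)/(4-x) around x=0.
x/2 + 1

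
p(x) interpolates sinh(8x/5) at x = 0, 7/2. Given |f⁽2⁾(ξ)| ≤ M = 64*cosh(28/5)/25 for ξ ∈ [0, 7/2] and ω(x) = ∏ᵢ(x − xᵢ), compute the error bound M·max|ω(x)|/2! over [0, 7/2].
98*cosh(28/5)/25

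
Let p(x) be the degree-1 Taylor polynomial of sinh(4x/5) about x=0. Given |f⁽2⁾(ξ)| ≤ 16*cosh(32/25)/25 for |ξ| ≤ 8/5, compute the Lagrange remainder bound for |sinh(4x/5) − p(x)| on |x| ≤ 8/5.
512*cosh(32/25)/625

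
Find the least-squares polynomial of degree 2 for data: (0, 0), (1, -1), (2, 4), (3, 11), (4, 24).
-4/35 + (-18/7)x + (15/7)x²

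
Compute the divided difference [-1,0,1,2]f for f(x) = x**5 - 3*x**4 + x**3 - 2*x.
0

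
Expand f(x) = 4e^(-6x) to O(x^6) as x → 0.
4 - 24*x + 72*x**2 - 144*x**3 + 216*x**4 - 1296*x**5/5 + O(x**6)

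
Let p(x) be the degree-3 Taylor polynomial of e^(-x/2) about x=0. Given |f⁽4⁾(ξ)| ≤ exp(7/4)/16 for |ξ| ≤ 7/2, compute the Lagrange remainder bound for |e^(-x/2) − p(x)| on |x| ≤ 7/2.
2401*exp(7/4)/6144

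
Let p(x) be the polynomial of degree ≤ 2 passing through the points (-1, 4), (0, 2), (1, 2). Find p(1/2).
7/4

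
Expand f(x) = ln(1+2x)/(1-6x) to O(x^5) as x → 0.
2*x + 10*x**2 + 188*x**3/3 + 372*x**4 + O(x**5)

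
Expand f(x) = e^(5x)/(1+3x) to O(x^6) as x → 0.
1 + 2*x + 13*x**2/2 + 4*x**3/3 + 529*x**4/24 - 481*x**5/12 + O(x**6)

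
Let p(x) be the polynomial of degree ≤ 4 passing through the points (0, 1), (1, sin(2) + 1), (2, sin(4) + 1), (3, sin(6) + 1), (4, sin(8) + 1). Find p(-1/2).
-105*sin(2)/32 + 189*sin(4)/64 + 35*sin(8)/128 - 45*sin(6)/32 + 1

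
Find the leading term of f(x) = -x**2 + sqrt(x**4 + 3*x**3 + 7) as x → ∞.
3*x/2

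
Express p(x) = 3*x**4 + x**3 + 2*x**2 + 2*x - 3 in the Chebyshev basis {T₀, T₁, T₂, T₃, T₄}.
(-7/8)T₀ + (11/4)T₁ + (5/2)T₂ + (1/4)T₃ + (3/8)T₄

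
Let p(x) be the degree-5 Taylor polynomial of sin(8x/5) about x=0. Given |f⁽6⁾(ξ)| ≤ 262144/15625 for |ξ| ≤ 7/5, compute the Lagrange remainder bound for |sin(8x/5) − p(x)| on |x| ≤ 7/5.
1927561216/10986328125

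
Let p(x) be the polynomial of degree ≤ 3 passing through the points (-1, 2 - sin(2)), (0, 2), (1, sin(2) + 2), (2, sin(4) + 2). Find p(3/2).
5*sin(4)/16 + 7*sin(2)/8 + 2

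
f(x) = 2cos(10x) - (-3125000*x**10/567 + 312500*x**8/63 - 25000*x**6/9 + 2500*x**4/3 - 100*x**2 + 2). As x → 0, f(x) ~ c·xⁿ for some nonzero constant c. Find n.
12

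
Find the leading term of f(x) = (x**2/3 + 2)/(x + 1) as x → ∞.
x/3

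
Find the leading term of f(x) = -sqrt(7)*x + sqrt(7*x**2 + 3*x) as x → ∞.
3*sqrt(7)/14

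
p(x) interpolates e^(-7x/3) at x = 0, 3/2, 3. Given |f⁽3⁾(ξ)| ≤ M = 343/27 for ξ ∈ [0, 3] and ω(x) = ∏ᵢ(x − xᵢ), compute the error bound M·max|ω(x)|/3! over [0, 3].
343*sqrt(3)/216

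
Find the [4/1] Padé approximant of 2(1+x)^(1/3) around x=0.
(2*x**4/243 - 16*x**3/405 + 4*x**2/15 + 32*x/15 + 2)/(11*x/15 + 1)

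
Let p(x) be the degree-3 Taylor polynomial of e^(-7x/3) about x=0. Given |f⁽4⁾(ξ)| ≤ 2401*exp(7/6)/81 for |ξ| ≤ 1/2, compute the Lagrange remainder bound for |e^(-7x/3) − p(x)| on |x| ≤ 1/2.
2401*exp(7/6)/31104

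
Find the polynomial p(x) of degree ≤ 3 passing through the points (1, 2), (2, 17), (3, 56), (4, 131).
2*x**3 + x - 1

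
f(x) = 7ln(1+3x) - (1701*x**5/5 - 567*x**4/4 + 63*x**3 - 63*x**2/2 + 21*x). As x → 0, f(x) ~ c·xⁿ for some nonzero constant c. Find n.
6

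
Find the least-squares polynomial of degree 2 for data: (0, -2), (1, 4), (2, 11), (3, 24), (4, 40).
-59/35 + (104/35)x + (13/7)x²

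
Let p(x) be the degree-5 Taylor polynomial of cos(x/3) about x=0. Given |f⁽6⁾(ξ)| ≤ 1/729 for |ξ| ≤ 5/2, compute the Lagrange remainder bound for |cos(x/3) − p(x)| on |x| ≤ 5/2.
3125/6718464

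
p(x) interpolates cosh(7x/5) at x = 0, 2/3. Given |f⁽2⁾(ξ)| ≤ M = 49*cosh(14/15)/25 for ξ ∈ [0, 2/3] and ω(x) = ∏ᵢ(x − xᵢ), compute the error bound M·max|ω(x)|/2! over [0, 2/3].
49*cosh(14/15)/450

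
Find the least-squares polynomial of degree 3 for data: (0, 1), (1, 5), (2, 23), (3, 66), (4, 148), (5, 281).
17/18 + (1387/756)x + (41/126)x² + (227/108)x³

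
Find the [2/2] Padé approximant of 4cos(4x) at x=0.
(4 - 80*x**2/3)/(4*x**2/3 + 1)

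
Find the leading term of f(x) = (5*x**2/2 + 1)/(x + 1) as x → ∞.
5*x/2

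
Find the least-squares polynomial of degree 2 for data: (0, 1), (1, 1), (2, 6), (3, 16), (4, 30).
32/35 + (-149/70)x + (33/14)x²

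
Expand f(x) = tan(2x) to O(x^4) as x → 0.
2*x + 8*x**3/3 + O(x**4)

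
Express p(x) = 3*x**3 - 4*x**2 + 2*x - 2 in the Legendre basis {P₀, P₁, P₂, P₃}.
(-10/3)P₀ + (19/5)P₁ + (-8/3)P₂ + (6/5)P₃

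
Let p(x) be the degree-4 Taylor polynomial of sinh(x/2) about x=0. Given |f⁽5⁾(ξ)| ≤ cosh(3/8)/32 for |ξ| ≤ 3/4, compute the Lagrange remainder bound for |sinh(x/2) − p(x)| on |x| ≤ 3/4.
81*cosh(3/8)/1310720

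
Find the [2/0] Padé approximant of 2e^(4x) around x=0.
16*x**2 + 8*x + 2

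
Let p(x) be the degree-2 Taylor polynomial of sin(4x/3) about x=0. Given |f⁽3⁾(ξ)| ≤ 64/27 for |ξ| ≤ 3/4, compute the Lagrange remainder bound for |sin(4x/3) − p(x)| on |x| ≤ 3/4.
1/6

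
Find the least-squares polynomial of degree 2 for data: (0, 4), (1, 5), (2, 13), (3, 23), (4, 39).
132/35 + (-12/35)x + (16/7)x²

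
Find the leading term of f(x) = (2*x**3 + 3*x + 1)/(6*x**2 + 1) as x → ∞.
x/3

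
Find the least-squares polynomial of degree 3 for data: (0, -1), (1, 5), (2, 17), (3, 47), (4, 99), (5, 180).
-7/9 + (1177/378)x + (185/252)x² + (127/108)x³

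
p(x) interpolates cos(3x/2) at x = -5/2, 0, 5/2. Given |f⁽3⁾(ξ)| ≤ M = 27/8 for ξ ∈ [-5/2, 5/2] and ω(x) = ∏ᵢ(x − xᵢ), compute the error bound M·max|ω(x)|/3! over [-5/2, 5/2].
125*sqrt(3)/64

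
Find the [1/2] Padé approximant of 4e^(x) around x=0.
(4*x/3 + 4)/(x**2/6 - 2*x/3 + 1)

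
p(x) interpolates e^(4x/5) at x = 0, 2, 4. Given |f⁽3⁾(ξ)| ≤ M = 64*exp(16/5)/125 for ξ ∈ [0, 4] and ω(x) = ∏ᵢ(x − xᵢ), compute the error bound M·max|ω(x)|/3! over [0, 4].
512*sqrt(3)*exp(16/5)/3375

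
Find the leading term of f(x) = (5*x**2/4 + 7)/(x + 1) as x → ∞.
5*x/4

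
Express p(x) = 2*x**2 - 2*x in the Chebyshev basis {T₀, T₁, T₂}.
T₀ + (-2)T₁ + T₂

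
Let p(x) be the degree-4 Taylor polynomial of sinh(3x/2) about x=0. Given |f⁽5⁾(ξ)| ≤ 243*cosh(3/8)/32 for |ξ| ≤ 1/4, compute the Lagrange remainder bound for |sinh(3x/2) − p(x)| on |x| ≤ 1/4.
81*cosh(3/8)/1310720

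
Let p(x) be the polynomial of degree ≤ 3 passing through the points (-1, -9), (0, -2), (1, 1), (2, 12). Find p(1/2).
-3/4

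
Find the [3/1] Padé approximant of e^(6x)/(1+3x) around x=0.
(1 - 18*x**3)/(1 - 3*x)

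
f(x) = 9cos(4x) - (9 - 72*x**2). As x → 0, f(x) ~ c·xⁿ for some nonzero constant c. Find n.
4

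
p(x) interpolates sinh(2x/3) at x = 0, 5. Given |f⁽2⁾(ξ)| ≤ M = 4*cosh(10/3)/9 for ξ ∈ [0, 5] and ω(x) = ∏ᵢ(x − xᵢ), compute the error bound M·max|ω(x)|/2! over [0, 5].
25*cosh(10/3)/18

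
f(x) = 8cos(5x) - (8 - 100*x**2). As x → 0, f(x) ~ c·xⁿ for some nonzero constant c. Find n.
4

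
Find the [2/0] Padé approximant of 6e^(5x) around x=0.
75*x**2 + 30*x + 6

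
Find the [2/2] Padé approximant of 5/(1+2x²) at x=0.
5/(2*x**2 + 1)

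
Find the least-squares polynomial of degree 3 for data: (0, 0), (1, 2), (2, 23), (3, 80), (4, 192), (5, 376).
-1/63 + (-241/189)x + (7/18)x² + (161/54)x³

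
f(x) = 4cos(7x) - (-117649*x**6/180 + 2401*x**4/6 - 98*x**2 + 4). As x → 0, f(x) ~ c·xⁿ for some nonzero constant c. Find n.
8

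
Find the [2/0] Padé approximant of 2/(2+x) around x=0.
x**2/4 - x/2 + 1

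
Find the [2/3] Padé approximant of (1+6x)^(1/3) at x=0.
(14*x**2 + 8*x + 1)/(-4*x**3/3 + 6*x**2 + 6*x + 1)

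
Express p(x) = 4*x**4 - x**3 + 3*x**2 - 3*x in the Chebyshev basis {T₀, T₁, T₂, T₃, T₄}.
(3)T₀ + (-15/4)T₁ + (7/2)T₂ + (-1/4)T₃ + (1/2)T₄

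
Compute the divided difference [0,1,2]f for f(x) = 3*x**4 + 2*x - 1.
21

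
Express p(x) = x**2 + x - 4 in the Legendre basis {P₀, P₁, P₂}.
(-11/3)P₀ + P₁ + (2/3)P₂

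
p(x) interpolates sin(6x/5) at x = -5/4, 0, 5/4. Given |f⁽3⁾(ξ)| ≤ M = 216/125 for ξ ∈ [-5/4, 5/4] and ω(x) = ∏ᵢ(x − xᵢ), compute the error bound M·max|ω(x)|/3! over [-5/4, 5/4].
sqrt(3)/8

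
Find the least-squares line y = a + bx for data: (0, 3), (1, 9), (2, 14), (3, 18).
a = 7/2, b = 5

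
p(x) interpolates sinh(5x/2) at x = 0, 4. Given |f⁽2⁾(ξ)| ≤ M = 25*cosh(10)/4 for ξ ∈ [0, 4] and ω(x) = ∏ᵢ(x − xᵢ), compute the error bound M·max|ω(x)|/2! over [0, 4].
25*cosh(10)/2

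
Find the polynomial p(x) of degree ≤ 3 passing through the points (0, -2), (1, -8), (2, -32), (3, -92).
-3*x**3 - 3*x - 2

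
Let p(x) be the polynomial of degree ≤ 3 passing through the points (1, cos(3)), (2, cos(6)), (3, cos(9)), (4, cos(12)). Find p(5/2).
9*cos(9)/16 - cos(12)/16 - cos(3)/16 + 9*cos(6)/16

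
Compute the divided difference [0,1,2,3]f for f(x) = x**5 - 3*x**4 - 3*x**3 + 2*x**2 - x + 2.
4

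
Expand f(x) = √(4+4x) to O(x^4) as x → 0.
2 + x - x**2/4 + x**3/8 + O(x**4)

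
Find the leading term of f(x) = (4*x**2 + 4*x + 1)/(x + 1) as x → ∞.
4*x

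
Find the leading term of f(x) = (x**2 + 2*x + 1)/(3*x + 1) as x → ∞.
x/3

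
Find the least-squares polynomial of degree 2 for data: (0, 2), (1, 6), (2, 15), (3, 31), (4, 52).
72/35 + (11/14)x + (41/14)x²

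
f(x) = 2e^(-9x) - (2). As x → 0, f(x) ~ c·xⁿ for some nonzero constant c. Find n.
1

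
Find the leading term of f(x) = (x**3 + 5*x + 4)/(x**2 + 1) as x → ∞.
x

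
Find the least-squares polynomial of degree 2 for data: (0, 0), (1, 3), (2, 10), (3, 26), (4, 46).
1/7 + (-11/14)x + (43/14)x²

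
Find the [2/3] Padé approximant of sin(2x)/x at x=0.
(2 - 14*x**2/15)/(x**2/5 + 1)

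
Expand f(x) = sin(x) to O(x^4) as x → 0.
x - x**3/6 + O(x**4)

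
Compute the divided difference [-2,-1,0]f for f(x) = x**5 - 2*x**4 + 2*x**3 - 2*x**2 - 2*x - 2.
-37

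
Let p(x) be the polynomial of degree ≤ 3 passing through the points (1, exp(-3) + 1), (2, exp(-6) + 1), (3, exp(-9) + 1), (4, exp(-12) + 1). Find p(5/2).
(-exp(9) - 1 + 9*exp(3) + 9*exp(6) + 16*exp(12))*exp(-12)/16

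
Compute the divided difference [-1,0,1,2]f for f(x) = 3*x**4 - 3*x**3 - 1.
3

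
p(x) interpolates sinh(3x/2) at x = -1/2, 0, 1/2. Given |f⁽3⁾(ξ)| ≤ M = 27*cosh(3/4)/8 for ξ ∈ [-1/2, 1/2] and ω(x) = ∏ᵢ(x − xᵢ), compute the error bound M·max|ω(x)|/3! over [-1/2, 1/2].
sqrt(3)*cosh(3/4)/64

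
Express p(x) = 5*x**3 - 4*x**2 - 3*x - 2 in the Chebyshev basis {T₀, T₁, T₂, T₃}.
(-4)T₀ + (3/4)T₁ + (-2)T₂ + (5/4)T₃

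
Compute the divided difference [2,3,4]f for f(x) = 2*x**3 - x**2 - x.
17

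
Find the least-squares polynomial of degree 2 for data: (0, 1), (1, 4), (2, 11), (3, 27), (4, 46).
37/35 + (-29/70)x + (41/14)x²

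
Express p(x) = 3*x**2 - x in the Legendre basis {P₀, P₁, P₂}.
P₀ - P₁ + (2)P₂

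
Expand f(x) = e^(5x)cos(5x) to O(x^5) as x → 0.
1 + 5*x - 125*x**3/3 - 625*x**4/6 + O(x**5)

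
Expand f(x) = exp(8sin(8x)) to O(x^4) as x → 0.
1 + 64*x + 2048*x**2 + 43008*x**3 + O(x**4)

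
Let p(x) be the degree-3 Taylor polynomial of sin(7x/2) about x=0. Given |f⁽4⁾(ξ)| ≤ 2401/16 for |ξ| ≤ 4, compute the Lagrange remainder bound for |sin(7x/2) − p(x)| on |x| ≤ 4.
4802/3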